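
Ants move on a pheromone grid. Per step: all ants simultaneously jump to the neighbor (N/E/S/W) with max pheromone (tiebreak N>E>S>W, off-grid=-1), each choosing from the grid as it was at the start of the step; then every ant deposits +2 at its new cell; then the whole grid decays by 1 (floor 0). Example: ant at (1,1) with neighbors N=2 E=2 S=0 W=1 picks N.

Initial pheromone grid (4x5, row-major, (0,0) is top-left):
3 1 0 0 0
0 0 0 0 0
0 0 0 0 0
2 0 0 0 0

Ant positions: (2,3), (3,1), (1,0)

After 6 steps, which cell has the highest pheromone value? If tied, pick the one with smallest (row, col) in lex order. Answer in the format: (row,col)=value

Step 1: ant0:(2,3)->N->(1,3) | ant1:(3,1)->W->(3,0) | ant2:(1,0)->N->(0,0)
  grid max=4 at (0,0)
Step 2: ant0:(1,3)->N->(0,3) | ant1:(3,0)->N->(2,0) | ant2:(0,0)->E->(0,1)
  grid max=3 at (0,0)
Step 3: ant0:(0,3)->E->(0,4) | ant1:(2,0)->S->(3,0) | ant2:(0,1)->W->(0,0)
  grid max=4 at (0,0)
Step 4: ant0:(0,4)->S->(1,4) | ant1:(3,0)->N->(2,0) | ant2:(0,0)->E->(0,1)
  grid max=3 at (0,0)
Step 5: ant0:(1,4)->N->(0,4) | ant1:(2,0)->S->(3,0) | ant2:(0,1)->W->(0,0)
  grid max=4 at (0,0)
Step 6: ant0:(0,4)->S->(1,4) | ant1:(3,0)->N->(2,0) | ant2:(0,0)->E->(0,1)
  grid max=3 at (0,0)
Final grid:
  3 1 0 0 0
  0 0 0 0 1
  1 0 0 0 0
  2 0 0 0 0
Max pheromone 3 at (0,0)

Answer: (0,0)=3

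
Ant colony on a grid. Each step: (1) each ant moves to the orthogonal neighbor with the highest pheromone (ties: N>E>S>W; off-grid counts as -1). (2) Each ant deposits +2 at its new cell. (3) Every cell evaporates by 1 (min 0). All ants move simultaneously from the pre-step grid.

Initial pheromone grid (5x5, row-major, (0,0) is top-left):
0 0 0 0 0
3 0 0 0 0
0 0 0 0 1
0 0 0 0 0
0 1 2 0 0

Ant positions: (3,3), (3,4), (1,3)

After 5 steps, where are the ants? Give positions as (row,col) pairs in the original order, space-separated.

Step 1: ant0:(3,3)->N->(2,3) | ant1:(3,4)->N->(2,4) | ant2:(1,3)->N->(0,3)
  grid max=2 at (1,0)
Step 2: ant0:(2,3)->E->(2,4) | ant1:(2,4)->W->(2,3) | ant2:(0,3)->E->(0,4)
  grid max=3 at (2,4)
Step 3: ant0:(2,4)->W->(2,3) | ant1:(2,3)->E->(2,4) | ant2:(0,4)->S->(1,4)
  grid max=4 at (2,4)
Step 4: ant0:(2,3)->E->(2,4) | ant1:(2,4)->W->(2,3) | ant2:(1,4)->S->(2,4)
  grid max=7 at (2,4)
Step 5: ant0:(2,4)->W->(2,3) | ant1:(2,3)->E->(2,4) | ant2:(2,4)->W->(2,3)
  grid max=8 at (2,4)

(2,3) (2,4) (2,3)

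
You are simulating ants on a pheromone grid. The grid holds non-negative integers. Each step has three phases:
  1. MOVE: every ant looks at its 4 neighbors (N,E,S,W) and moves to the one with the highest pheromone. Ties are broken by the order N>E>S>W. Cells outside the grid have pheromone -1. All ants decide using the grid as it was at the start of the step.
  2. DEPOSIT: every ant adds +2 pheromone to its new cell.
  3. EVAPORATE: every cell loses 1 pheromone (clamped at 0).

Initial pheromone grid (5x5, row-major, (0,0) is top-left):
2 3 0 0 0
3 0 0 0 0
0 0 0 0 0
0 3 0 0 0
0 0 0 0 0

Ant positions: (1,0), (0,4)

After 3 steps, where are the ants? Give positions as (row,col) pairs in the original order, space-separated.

Step 1: ant0:(1,0)->N->(0,0) | ant1:(0,4)->S->(1,4)
  grid max=3 at (0,0)
Step 2: ant0:(0,0)->E->(0,1) | ant1:(1,4)->N->(0,4)
  grid max=3 at (0,1)
Step 3: ant0:(0,1)->W->(0,0) | ant1:(0,4)->S->(1,4)
  grid max=3 at (0,0)

(0,0) (1,4)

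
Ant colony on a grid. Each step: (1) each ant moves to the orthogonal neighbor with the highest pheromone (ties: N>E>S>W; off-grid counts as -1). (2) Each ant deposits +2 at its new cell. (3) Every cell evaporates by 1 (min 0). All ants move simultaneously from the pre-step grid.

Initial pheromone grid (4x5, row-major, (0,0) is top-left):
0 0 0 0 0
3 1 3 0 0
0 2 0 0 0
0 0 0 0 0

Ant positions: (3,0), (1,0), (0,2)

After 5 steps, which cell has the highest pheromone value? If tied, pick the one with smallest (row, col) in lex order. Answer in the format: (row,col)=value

Step 1: ant0:(3,0)->N->(2,0) | ant1:(1,0)->E->(1,1) | ant2:(0,2)->S->(1,2)
  grid max=4 at (1,2)
Step 2: ant0:(2,0)->N->(1,0) | ant1:(1,1)->E->(1,2) | ant2:(1,2)->W->(1,1)
  grid max=5 at (1,2)
Step 3: ant0:(1,0)->E->(1,1) | ant1:(1,2)->W->(1,1) | ant2:(1,1)->E->(1,2)
  grid max=6 at (1,1)
Step 4: ant0:(1,1)->E->(1,2) | ant1:(1,1)->E->(1,2) | ant2:(1,2)->W->(1,1)
  grid max=9 at (1,2)
Step 5: ant0:(1,2)->W->(1,1) | ant1:(1,2)->W->(1,1) | ant2:(1,1)->E->(1,2)
  grid max=10 at (1,1)
Final grid:
  0 0 0 0 0
  0 10 10 0 0
  0 0 0 0 0
  0 0 0 0 0
Max pheromone 10 at (1,1)

Answer: (1,1)=10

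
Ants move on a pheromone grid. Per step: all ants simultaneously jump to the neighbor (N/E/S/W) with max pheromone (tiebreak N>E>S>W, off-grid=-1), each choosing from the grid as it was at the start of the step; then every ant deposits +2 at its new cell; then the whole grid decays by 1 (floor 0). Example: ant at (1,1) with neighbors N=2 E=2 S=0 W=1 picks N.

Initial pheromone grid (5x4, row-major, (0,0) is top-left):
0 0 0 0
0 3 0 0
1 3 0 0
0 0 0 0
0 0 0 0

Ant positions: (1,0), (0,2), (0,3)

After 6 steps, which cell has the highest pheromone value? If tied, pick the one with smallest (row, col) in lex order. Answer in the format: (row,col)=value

Answer: (0,3)=6

Derivation:
Step 1: ant0:(1,0)->E->(1,1) | ant1:(0,2)->E->(0,3) | ant2:(0,3)->S->(1,3)
  grid max=4 at (1,1)
Step 2: ant0:(1,1)->S->(2,1) | ant1:(0,3)->S->(1,3) | ant2:(1,3)->N->(0,3)
  grid max=3 at (1,1)
Step 3: ant0:(2,1)->N->(1,1) | ant1:(1,3)->N->(0,3) | ant2:(0,3)->S->(1,3)
  grid max=4 at (1,1)
Step 4: ant0:(1,1)->S->(2,1) | ant1:(0,3)->S->(1,3) | ant2:(1,3)->N->(0,3)
  grid max=4 at (0,3)
Step 5: ant0:(2,1)->N->(1,1) | ant1:(1,3)->N->(0,3) | ant2:(0,3)->S->(1,3)
  grid max=5 at (0,3)
Step 6: ant0:(1,1)->S->(2,1) | ant1:(0,3)->S->(1,3) | ant2:(1,3)->N->(0,3)
  grid max=6 at (0,3)
Final grid:
  0 0 0 6
  0 3 0 6
  0 3 0 0
  0 0 0 0
  0 0 0 0
Max pheromone 6 at (0,3)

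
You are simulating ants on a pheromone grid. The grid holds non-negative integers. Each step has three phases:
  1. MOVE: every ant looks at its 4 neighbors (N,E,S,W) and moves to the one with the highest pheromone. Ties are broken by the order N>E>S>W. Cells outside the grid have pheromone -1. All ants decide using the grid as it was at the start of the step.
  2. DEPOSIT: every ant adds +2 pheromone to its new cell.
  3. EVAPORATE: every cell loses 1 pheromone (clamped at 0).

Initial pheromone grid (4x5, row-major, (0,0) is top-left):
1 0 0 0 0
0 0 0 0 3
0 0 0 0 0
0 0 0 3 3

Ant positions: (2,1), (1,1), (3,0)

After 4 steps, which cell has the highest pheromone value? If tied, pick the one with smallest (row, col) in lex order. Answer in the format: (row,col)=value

Answer: (0,1)=6

Derivation:
Step 1: ant0:(2,1)->N->(1,1) | ant1:(1,1)->N->(0,1) | ant2:(3,0)->N->(2,0)
  grid max=2 at (1,4)
Step 2: ant0:(1,1)->N->(0,1) | ant1:(0,1)->S->(1,1) | ant2:(2,0)->N->(1,0)
  grid max=2 at (0,1)
Step 3: ant0:(0,1)->S->(1,1) | ant1:(1,1)->N->(0,1) | ant2:(1,0)->E->(1,1)
  grid max=5 at (1,1)
Step 4: ant0:(1,1)->N->(0,1) | ant1:(0,1)->S->(1,1) | ant2:(1,1)->N->(0,1)
  grid max=6 at (0,1)
Final grid:
  0 6 0 0 0
  0 6 0 0 0
  0 0 0 0 0
  0 0 0 0 0
Max pheromone 6 at (0,1)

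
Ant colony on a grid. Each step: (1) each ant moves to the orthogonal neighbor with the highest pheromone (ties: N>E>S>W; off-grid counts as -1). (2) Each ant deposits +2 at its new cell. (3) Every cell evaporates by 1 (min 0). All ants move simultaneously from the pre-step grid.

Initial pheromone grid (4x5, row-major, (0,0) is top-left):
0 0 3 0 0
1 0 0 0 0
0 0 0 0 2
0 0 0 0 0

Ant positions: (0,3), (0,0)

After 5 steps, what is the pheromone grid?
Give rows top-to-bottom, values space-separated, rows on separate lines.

After step 1: ants at (0,2),(1,0)
  0 0 4 0 0
  2 0 0 0 0
  0 0 0 0 1
  0 0 0 0 0
After step 2: ants at (0,3),(0,0)
  1 0 3 1 0
  1 0 0 0 0
  0 0 0 0 0
  0 0 0 0 0
After step 3: ants at (0,2),(1,0)
  0 0 4 0 0
  2 0 0 0 0
  0 0 0 0 0
  0 0 0 0 0
After step 4: ants at (0,3),(0,0)
  1 0 3 1 0
  1 0 0 0 0
  0 0 0 0 0
  0 0 0 0 0
After step 5: ants at (0,2),(1,0)
  0 0 4 0 0
  2 0 0 0 0
  0 0 0 0 0
  0 0 0 0 0

0 0 4 0 0
2 0 0 0 0
0 0 0 0 0
0 0 0 0 0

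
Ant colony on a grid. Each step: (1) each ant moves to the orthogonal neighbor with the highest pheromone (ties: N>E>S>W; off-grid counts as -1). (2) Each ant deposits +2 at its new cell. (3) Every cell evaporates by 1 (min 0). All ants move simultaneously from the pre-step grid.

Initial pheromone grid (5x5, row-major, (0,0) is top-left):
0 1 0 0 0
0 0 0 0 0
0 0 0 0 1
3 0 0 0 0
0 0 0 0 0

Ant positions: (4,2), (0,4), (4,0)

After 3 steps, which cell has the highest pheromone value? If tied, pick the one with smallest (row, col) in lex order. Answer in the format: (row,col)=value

Step 1: ant0:(4,2)->N->(3,2) | ant1:(0,4)->S->(1,4) | ant2:(4,0)->N->(3,0)
  grid max=4 at (3,0)
Step 2: ant0:(3,2)->N->(2,2) | ant1:(1,4)->N->(0,4) | ant2:(3,0)->N->(2,0)
  grid max=3 at (3,0)
Step 3: ant0:(2,2)->N->(1,2) | ant1:(0,4)->S->(1,4) | ant2:(2,0)->S->(3,0)
  grid max=4 at (3,0)
Final grid:
  0 0 0 0 0
  0 0 1 0 1
  0 0 0 0 0
  4 0 0 0 0
  0 0 0 0 0
Max pheromone 4 at (3,0)

Answer: (3,0)=4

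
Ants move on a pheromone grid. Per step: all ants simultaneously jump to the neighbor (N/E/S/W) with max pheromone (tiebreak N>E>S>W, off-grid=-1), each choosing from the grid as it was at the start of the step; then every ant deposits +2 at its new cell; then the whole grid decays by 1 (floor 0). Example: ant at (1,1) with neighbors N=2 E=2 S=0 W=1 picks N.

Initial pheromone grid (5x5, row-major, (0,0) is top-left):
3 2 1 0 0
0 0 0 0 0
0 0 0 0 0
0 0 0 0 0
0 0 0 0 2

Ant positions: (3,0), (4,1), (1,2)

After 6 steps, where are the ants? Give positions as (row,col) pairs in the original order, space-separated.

Step 1: ant0:(3,0)->N->(2,0) | ant1:(4,1)->N->(3,1) | ant2:(1,2)->N->(0,2)
  grid max=2 at (0,0)
Step 2: ant0:(2,0)->N->(1,0) | ant1:(3,1)->N->(2,1) | ant2:(0,2)->W->(0,1)
  grid max=2 at (0,1)
Step 3: ant0:(1,0)->N->(0,0) | ant1:(2,1)->N->(1,1) | ant2:(0,1)->E->(0,2)
  grid max=2 at (0,0)
Step 4: ant0:(0,0)->E->(0,1) | ant1:(1,1)->N->(0,1) | ant2:(0,2)->W->(0,1)
  grid max=6 at (0,1)
Step 5: ant0:(0,1)->E->(0,2) | ant1:(0,1)->E->(0,2) | ant2:(0,1)->E->(0,2)
  grid max=6 at (0,2)
Step 6: ant0:(0,2)->W->(0,1) | ant1:(0,2)->W->(0,1) | ant2:(0,2)->W->(0,1)
  grid max=10 at (0,1)

(0,1) (0,1) (0,1)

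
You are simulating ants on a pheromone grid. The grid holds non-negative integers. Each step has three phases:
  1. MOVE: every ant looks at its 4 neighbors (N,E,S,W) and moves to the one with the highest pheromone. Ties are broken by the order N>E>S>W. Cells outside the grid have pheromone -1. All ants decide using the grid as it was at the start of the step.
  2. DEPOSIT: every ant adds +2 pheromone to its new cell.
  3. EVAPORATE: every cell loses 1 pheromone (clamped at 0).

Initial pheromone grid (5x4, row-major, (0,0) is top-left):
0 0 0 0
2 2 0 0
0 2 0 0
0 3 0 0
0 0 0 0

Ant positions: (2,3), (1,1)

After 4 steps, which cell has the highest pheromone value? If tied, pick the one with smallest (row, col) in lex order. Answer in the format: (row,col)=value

Answer: (3,1)=3

Derivation:
Step 1: ant0:(2,3)->N->(1,3) | ant1:(1,1)->S->(2,1)
  grid max=3 at (2,1)
Step 2: ant0:(1,3)->N->(0,3) | ant1:(2,1)->S->(3,1)
  grid max=3 at (3,1)
Step 3: ant0:(0,3)->S->(1,3) | ant1:(3,1)->N->(2,1)
  grid max=3 at (2,1)
Step 4: ant0:(1,3)->N->(0,3) | ant1:(2,1)->S->(3,1)
  grid max=3 at (3,1)
Final grid:
  0 0 0 1
  0 0 0 0
  0 2 0 0
  0 3 0 0
  0 0 0 0
Max pheromone 3 at (3,1)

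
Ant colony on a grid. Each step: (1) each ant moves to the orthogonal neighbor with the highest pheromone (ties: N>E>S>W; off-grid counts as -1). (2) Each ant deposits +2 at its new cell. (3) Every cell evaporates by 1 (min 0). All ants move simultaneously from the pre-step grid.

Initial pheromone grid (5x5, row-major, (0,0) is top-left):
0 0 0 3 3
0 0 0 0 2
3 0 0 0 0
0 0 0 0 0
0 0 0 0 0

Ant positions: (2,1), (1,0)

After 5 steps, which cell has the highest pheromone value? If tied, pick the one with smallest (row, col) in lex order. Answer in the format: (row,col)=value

Step 1: ant0:(2,1)->W->(2,0) | ant1:(1,0)->S->(2,0)
  grid max=6 at (2,0)
Step 2: ant0:(2,0)->N->(1,0) | ant1:(2,0)->N->(1,0)
  grid max=5 at (2,0)
Step 3: ant0:(1,0)->S->(2,0) | ant1:(1,0)->S->(2,0)
  grid max=8 at (2,0)
Step 4: ant0:(2,0)->N->(1,0) | ant1:(2,0)->N->(1,0)
  grid max=7 at (2,0)
Step 5: ant0:(1,0)->S->(2,0) | ant1:(1,0)->S->(2,0)
  grid max=10 at (2,0)
Final grid:
  0 0 0 0 0
  4 0 0 0 0
  10 0 0 0 0
  0 0 0 0 0
  0 0 0 0 0
Max pheromone 10 at (2,0)

Answer: (2,0)=10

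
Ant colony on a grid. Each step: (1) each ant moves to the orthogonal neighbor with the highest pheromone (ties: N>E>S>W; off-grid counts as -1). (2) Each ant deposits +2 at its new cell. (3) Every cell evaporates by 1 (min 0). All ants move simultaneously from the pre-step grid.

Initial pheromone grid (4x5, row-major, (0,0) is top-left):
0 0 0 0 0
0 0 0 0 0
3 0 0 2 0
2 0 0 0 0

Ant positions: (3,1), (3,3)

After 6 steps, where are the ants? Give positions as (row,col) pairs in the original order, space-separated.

Step 1: ant0:(3,1)->W->(3,0) | ant1:(3,3)->N->(2,3)
  grid max=3 at (2,3)
Step 2: ant0:(3,0)->N->(2,0) | ant1:(2,3)->N->(1,3)
  grid max=3 at (2,0)
Step 3: ant0:(2,0)->S->(3,0) | ant1:(1,3)->S->(2,3)
  grid max=3 at (2,3)
Step 4: ant0:(3,0)->N->(2,0) | ant1:(2,3)->N->(1,3)
  grid max=3 at (2,0)
Step 5: ant0:(2,0)->S->(3,0) | ant1:(1,3)->S->(2,3)
  grid max=3 at (2,3)
Step 6: ant0:(3,0)->N->(2,0) | ant1:(2,3)->N->(1,3)
  grid max=3 at (2,0)

(2,0) (1,3)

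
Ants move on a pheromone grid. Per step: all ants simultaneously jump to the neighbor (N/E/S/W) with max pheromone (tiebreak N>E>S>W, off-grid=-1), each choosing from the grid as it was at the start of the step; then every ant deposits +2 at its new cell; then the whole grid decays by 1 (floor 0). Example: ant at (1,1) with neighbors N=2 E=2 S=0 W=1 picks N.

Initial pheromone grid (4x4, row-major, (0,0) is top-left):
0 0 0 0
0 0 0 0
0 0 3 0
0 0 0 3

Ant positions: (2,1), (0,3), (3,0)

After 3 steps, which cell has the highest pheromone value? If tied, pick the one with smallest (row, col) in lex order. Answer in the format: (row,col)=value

Step 1: ant0:(2,1)->E->(2,2) | ant1:(0,3)->S->(1,3) | ant2:(3,0)->N->(2,0)
  grid max=4 at (2,2)
Step 2: ant0:(2,2)->N->(1,2) | ant1:(1,3)->N->(0,3) | ant2:(2,0)->N->(1,0)
  grid max=3 at (2,2)
Step 3: ant0:(1,2)->S->(2,2) | ant1:(0,3)->S->(1,3) | ant2:(1,0)->N->(0,0)
  grid max=4 at (2,2)
Final grid:
  1 0 0 0
  0 0 0 1
  0 0 4 0
  0 0 0 0
Max pheromone 4 at (2,2)

Answer: (2,2)=4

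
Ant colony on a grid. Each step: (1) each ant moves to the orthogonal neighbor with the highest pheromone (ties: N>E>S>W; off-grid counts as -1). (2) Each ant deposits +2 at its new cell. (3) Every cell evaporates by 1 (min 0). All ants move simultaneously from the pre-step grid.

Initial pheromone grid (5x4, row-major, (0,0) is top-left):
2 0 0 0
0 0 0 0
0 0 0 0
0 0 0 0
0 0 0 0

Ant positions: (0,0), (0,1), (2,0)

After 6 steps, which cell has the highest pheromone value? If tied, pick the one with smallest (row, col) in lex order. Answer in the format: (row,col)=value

Step 1: ant0:(0,0)->E->(0,1) | ant1:(0,1)->W->(0,0) | ant2:(2,0)->N->(1,0)
  grid max=3 at (0,0)
Step 2: ant0:(0,1)->W->(0,0) | ant1:(0,0)->E->(0,1) | ant2:(1,0)->N->(0,0)
  grid max=6 at (0,0)
Step 3: ant0:(0,0)->E->(0,1) | ant1:(0,1)->W->(0,0) | ant2:(0,0)->E->(0,1)
  grid max=7 at (0,0)
Step 4: ant0:(0,1)->W->(0,0) | ant1:(0,0)->E->(0,1) | ant2:(0,1)->W->(0,0)
  grid max=10 at (0,0)
Step 5: ant0:(0,0)->E->(0,1) | ant1:(0,1)->W->(0,0) | ant2:(0,0)->E->(0,1)
  grid max=11 at (0,0)
Step 6: ant0:(0,1)->W->(0,0) | ant1:(0,0)->E->(0,1) | ant2:(0,1)->W->(0,0)
  grid max=14 at (0,0)
Final grid:
  14 10 0 0
  0 0 0 0
  0 0 0 0
  0 0 0 0
  0 0 0 0
Max pheromone 14 at (0,0)

Answer: (0,0)=14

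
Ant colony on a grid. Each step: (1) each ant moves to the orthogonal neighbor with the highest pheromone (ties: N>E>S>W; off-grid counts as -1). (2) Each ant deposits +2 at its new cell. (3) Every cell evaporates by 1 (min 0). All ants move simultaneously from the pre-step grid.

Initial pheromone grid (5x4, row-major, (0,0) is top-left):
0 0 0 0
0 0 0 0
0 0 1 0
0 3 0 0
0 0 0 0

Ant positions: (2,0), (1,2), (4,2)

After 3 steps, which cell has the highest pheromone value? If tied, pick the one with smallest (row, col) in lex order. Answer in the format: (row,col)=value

Step 1: ant0:(2,0)->N->(1,0) | ant1:(1,2)->S->(2,2) | ant2:(4,2)->N->(3,2)
  grid max=2 at (2,2)
Step 2: ant0:(1,0)->N->(0,0) | ant1:(2,2)->S->(3,2) | ant2:(3,2)->N->(2,2)
  grid max=3 at (2,2)
Step 3: ant0:(0,0)->E->(0,1) | ant1:(3,2)->N->(2,2) | ant2:(2,2)->S->(3,2)
  grid max=4 at (2,2)
Final grid:
  0 1 0 0
  0 0 0 0
  0 0 4 0
  0 0 3 0
  0 0 0 0
Max pheromone 4 at (2,2)

Answer: (2,2)=4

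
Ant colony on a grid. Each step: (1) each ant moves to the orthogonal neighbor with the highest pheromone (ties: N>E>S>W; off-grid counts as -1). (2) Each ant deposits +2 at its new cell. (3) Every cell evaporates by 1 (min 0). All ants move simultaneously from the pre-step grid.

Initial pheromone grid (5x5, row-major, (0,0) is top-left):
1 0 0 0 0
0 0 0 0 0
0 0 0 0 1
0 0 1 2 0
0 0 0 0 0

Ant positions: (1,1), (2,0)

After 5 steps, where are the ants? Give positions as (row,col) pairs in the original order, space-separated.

Step 1: ant0:(1,1)->N->(0,1) | ant1:(2,0)->N->(1,0)
  grid max=1 at (0,1)
Step 2: ant0:(0,1)->E->(0,2) | ant1:(1,0)->N->(0,0)
  grid max=1 at (0,0)
Step 3: ant0:(0,2)->E->(0,3) | ant1:(0,0)->E->(0,1)
  grid max=1 at (0,1)
Step 4: ant0:(0,3)->E->(0,4) | ant1:(0,1)->E->(0,2)
  grid max=1 at (0,2)
Step 5: ant0:(0,4)->S->(1,4) | ant1:(0,2)->E->(0,3)
  grid max=1 at (0,3)

(1,4) (0,3)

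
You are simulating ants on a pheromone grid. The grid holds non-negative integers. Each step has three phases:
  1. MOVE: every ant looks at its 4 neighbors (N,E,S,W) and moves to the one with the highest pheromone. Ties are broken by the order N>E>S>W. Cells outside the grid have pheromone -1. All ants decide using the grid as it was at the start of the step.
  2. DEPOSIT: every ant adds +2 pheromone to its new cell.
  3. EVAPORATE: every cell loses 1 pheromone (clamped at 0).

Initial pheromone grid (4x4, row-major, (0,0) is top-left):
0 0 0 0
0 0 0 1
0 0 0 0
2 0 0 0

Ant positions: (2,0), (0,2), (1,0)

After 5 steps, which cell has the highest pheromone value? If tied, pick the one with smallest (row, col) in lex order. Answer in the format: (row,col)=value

Answer: (0,2)=3

Derivation:
Step 1: ant0:(2,0)->S->(3,0) | ant1:(0,2)->E->(0,3) | ant2:(1,0)->N->(0,0)
  grid max=3 at (3,0)
Step 2: ant0:(3,0)->N->(2,0) | ant1:(0,3)->S->(1,3) | ant2:(0,0)->E->(0,1)
  grid max=2 at (3,0)
Step 3: ant0:(2,0)->S->(3,0) | ant1:(1,3)->N->(0,3) | ant2:(0,1)->E->(0,2)
  grid max=3 at (3,0)
Step 4: ant0:(3,0)->N->(2,0) | ant1:(0,3)->W->(0,2) | ant2:(0,2)->E->(0,3)
  grid max=2 at (0,2)
Step 5: ant0:(2,0)->S->(3,0) | ant1:(0,2)->E->(0,3) | ant2:(0,3)->W->(0,2)
  grid max=3 at (0,2)
Final grid:
  0 0 3 3
  0 0 0 0
  0 0 0 0
  3 0 0 0
Max pheromone 3 at (0,2)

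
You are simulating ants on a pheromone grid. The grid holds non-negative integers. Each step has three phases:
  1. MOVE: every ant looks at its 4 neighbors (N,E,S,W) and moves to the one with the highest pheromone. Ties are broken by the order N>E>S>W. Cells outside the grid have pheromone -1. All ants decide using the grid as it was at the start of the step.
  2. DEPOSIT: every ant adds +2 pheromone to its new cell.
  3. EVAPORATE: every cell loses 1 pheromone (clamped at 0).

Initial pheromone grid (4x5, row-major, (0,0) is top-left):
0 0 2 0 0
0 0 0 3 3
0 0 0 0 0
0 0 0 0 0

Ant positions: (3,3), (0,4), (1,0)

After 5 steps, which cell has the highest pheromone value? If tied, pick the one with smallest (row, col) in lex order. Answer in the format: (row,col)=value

Answer: (1,3)=8

Derivation:
Step 1: ant0:(3,3)->N->(2,3) | ant1:(0,4)->S->(1,4) | ant2:(1,0)->N->(0,0)
  grid max=4 at (1,4)
Step 2: ant0:(2,3)->N->(1,3) | ant1:(1,4)->W->(1,3) | ant2:(0,0)->E->(0,1)
  grid max=5 at (1,3)
Step 3: ant0:(1,3)->E->(1,4) | ant1:(1,3)->E->(1,4) | ant2:(0,1)->E->(0,2)
  grid max=6 at (1,4)
Step 4: ant0:(1,4)->W->(1,3) | ant1:(1,4)->W->(1,3) | ant2:(0,2)->E->(0,3)
  grid max=7 at (1,3)
Step 5: ant0:(1,3)->E->(1,4) | ant1:(1,3)->E->(1,4) | ant2:(0,3)->S->(1,3)
  grid max=8 at (1,3)
Final grid:
  0 0 0 0 0
  0 0 0 8 8
  0 0 0 0 0
  0 0 0 0 0
Max pheromone 8 at (1,3)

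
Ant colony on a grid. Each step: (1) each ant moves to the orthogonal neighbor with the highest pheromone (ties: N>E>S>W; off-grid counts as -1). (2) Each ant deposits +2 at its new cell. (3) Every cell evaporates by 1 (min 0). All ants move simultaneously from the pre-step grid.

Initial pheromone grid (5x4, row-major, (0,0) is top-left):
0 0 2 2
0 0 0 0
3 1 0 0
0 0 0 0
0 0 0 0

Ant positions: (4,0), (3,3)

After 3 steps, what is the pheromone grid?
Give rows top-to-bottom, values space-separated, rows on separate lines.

After step 1: ants at (3,0),(2,3)
  0 0 1 1
  0 0 0 0
  2 0 0 1
  1 0 0 0
  0 0 0 0
After step 2: ants at (2,0),(1,3)
  0 0 0 0
  0 0 0 1
  3 0 0 0
  0 0 0 0
  0 0 0 0
After step 3: ants at (1,0),(0,3)
  0 0 0 1
  1 0 0 0
  2 0 0 0
  0 0 0 0
  0 0 0 0

0 0 0 1
1 0 0 0
2 0 0 0
0 0 0 0
0 0 0 0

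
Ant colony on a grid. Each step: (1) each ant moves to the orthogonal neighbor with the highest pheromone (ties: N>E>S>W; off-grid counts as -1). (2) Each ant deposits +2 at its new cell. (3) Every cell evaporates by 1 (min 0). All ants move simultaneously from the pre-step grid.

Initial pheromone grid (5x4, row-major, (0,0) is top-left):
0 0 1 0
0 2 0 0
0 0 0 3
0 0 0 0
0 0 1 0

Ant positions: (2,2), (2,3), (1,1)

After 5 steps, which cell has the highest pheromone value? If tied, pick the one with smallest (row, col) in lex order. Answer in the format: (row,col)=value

Step 1: ant0:(2,2)->E->(2,3) | ant1:(2,3)->N->(1,3) | ant2:(1,1)->N->(0,1)
  grid max=4 at (2,3)
Step 2: ant0:(2,3)->N->(1,3) | ant1:(1,3)->S->(2,3) | ant2:(0,1)->S->(1,1)
  grid max=5 at (2,3)
Step 3: ant0:(1,3)->S->(2,3) | ant1:(2,3)->N->(1,3) | ant2:(1,1)->N->(0,1)
  grid max=6 at (2,3)
Step 4: ant0:(2,3)->N->(1,3) | ant1:(1,3)->S->(2,3) | ant2:(0,1)->S->(1,1)
  grid max=7 at (2,3)
Step 5: ant0:(1,3)->S->(2,3) | ant1:(2,3)->N->(1,3) | ant2:(1,1)->N->(0,1)
  grid max=8 at (2,3)
Final grid:
  0 1 0 0
  0 1 0 5
  0 0 0 8
  0 0 0 0
  0 0 0 0
Max pheromone 8 at (2,3)

Answer: (2,3)=8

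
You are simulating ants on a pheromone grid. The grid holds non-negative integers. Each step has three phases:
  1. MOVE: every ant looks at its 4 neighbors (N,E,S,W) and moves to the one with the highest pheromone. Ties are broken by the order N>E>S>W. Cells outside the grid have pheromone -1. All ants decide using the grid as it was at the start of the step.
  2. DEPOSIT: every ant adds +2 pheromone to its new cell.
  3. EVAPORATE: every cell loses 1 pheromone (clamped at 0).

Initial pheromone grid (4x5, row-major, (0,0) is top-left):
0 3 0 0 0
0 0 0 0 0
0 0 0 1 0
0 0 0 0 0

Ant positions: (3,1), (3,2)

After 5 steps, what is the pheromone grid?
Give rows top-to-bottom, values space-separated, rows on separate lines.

After step 1: ants at (2,1),(2,2)
  0 2 0 0 0
  0 0 0 0 0
  0 1 1 0 0
  0 0 0 0 0
After step 2: ants at (2,2),(2,1)
  0 1 0 0 0
  0 0 0 0 0
  0 2 2 0 0
  0 0 0 0 0
After step 3: ants at (2,1),(2,2)
  0 0 0 0 0
  0 0 0 0 0
  0 3 3 0 0
  0 0 0 0 0
After step 4: ants at (2,2),(2,1)
  0 0 0 0 0
  0 0 0 0 0
  0 4 4 0 0
  0 0 0 0 0
After step 5: ants at (2,1),(2,2)
  0 0 0 0 0
  0 0 0 0 0
  0 5 5 0 0
  0 0 0 0 0

0 0 0 0 0
0 0 0 0 0
0 5 5 0 0
0 0 0 0 0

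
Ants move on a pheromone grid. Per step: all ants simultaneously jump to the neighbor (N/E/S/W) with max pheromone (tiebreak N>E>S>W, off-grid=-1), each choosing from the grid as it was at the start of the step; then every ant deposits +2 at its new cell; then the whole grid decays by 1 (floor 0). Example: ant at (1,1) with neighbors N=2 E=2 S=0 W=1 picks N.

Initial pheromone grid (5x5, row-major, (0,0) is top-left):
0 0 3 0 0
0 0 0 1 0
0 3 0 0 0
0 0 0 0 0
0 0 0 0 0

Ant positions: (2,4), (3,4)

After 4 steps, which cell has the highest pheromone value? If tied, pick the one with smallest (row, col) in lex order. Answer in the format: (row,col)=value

Answer: (1,4)=4

Derivation:
Step 1: ant0:(2,4)->N->(1,4) | ant1:(3,4)->N->(2,4)
  grid max=2 at (0,2)
Step 2: ant0:(1,4)->S->(2,4) | ant1:(2,4)->N->(1,4)
  grid max=2 at (1,4)
Step 3: ant0:(2,4)->N->(1,4) | ant1:(1,4)->S->(2,4)
  grid max=3 at (1,4)
Step 4: ant0:(1,4)->S->(2,4) | ant1:(2,4)->N->(1,4)
  grid max=4 at (1,4)
Final grid:
  0 0 0 0 0
  0 0 0 0 4
  0 0 0 0 4
  0 0 0 0 0
  0 0 0 0 0
Max pheromone 4 at (1,4)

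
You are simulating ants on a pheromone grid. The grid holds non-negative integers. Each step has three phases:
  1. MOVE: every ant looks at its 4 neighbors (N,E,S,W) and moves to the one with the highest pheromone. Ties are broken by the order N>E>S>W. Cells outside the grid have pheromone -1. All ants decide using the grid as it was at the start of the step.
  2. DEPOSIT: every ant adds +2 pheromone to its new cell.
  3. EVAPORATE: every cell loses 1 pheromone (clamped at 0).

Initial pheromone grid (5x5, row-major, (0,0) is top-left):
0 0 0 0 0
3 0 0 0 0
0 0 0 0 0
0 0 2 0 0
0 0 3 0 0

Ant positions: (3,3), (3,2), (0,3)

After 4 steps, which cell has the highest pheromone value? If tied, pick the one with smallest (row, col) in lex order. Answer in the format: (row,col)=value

Step 1: ant0:(3,3)->W->(3,2) | ant1:(3,2)->S->(4,2) | ant2:(0,3)->E->(0,4)
  grid max=4 at (4,2)
Step 2: ant0:(3,2)->S->(4,2) | ant1:(4,2)->N->(3,2) | ant2:(0,4)->S->(1,4)
  grid max=5 at (4,2)
Step 3: ant0:(4,2)->N->(3,2) | ant1:(3,2)->S->(4,2) | ant2:(1,4)->N->(0,4)
  grid max=6 at (4,2)
Step 4: ant0:(3,2)->S->(4,2) | ant1:(4,2)->N->(3,2) | ant2:(0,4)->S->(1,4)
  grid max=7 at (4,2)
Final grid:
  0 0 0 0 0
  0 0 0 0 1
  0 0 0 0 0
  0 0 6 0 0
  0 0 7 0 0
Max pheromone 7 at (4,2)

Answer: (4,2)=7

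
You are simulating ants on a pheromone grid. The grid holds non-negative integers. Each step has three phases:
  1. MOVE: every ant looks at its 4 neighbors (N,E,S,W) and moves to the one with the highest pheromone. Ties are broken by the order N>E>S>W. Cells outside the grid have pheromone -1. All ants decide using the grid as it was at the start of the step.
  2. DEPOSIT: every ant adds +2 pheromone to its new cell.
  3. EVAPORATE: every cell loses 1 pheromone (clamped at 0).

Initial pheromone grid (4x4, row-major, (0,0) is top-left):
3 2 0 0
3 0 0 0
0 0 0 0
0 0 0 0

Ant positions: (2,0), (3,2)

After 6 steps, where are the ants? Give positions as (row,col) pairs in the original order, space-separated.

Step 1: ant0:(2,0)->N->(1,0) | ant1:(3,2)->N->(2,2)
  grid max=4 at (1,0)
Step 2: ant0:(1,0)->N->(0,0) | ant1:(2,2)->N->(1,2)
  grid max=3 at (0,0)
Step 3: ant0:(0,0)->S->(1,0) | ant1:(1,2)->N->(0,2)
  grid max=4 at (1,0)
Step 4: ant0:(1,0)->N->(0,0) | ant1:(0,2)->E->(0,3)
  grid max=3 at (0,0)
Step 5: ant0:(0,0)->S->(1,0) | ant1:(0,3)->S->(1,3)
  grid max=4 at (1,0)
Step 6: ant0:(1,0)->N->(0,0) | ant1:(1,3)->N->(0,3)
  grid max=3 at (0,0)

(0,0) (0,3)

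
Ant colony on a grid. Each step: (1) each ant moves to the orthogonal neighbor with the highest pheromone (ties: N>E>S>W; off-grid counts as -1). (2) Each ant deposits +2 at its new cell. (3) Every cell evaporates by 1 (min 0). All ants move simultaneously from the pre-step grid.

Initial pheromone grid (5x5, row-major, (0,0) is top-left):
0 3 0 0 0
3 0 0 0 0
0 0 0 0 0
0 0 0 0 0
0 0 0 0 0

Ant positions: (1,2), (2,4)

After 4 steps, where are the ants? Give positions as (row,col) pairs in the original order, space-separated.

Step 1: ant0:(1,2)->N->(0,2) | ant1:(2,4)->N->(1,4)
  grid max=2 at (0,1)
Step 2: ant0:(0,2)->W->(0,1) | ant1:(1,4)->N->(0,4)
  grid max=3 at (0,1)
Step 3: ant0:(0,1)->E->(0,2) | ant1:(0,4)->S->(1,4)
  grid max=2 at (0,1)
Step 4: ant0:(0,2)->W->(0,1) | ant1:(1,4)->N->(0,4)
  grid max=3 at (0,1)

(0,1) (0,4)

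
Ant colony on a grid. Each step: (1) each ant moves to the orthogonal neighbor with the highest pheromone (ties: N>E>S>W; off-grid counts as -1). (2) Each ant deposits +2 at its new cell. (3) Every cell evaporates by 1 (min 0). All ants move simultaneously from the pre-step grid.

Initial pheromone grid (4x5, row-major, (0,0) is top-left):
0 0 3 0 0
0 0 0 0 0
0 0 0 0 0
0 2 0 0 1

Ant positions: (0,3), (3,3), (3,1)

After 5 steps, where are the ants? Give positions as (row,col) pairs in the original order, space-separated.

Step 1: ant0:(0,3)->W->(0,2) | ant1:(3,3)->E->(3,4) | ant2:(3,1)->N->(2,1)
  grid max=4 at (0,2)
Step 2: ant0:(0,2)->E->(0,3) | ant1:(3,4)->N->(2,4) | ant2:(2,1)->S->(3,1)
  grid max=3 at (0,2)
Step 3: ant0:(0,3)->W->(0,2) | ant1:(2,4)->S->(3,4) | ant2:(3,1)->N->(2,1)
  grid max=4 at (0,2)
Step 4: ant0:(0,2)->E->(0,3) | ant1:(3,4)->N->(2,4) | ant2:(2,1)->S->(3,1)
  grid max=3 at (0,2)
Step 5: ant0:(0,3)->W->(0,2) | ant1:(2,4)->S->(3,4) | ant2:(3,1)->N->(2,1)
  grid max=4 at (0,2)

(0,2) (3,4) (2,1)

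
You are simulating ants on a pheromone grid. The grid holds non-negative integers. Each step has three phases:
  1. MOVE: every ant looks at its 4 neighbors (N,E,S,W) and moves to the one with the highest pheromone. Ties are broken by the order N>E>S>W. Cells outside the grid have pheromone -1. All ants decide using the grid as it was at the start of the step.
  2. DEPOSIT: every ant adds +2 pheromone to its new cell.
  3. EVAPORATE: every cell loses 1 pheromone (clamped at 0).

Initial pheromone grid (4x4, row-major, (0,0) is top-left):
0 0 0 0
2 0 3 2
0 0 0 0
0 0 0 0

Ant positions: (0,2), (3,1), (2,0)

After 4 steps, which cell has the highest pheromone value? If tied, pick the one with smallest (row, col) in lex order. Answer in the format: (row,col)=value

Answer: (1,2)=5

Derivation:
Step 1: ant0:(0,2)->S->(1,2) | ant1:(3,1)->N->(2,1) | ant2:(2,0)->N->(1,0)
  grid max=4 at (1,2)
Step 2: ant0:(1,2)->E->(1,3) | ant1:(2,1)->N->(1,1) | ant2:(1,0)->N->(0,0)
  grid max=3 at (1,2)
Step 3: ant0:(1,3)->W->(1,2) | ant1:(1,1)->E->(1,2) | ant2:(0,0)->S->(1,0)
  grid max=6 at (1,2)
Step 4: ant0:(1,2)->E->(1,3) | ant1:(1,2)->E->(1,3) | ant2:(1,0)->N->(0,0)
  grid max=5 at (1,2)
Final grid:
  1 0 0 0
  2 0 5 4
  0 0 0 0
  0 0 0 0
Max pheromone 5 at (1,2)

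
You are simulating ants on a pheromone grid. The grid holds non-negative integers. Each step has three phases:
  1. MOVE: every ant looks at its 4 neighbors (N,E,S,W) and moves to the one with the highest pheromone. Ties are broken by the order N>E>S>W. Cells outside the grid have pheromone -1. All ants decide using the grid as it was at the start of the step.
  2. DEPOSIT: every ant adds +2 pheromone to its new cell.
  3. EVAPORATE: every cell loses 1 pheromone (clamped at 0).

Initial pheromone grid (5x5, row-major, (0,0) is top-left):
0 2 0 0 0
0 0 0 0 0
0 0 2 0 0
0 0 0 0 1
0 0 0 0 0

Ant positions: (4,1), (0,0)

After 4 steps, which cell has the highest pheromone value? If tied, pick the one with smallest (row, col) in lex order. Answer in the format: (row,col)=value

Answer: (0,1)=4

Derivation:
Step 1: ant0:(4,1)->N->(3,1) | ant1:(0,0)->E->(0,1)
  grid max=3 at (0,1)
Step 2: ant0:(3,1)->N->(2,1) | ant1:(0,1)->E->(0,2)
  grid max=2 at (0,1)
Step 3: ant0:(2,1)->N->(1,1) | ant1:(0,2)->W->(0,1)
  grid max=3 at (0,1)
Step 4: ant0:(1,1)->N->(0,1) | ant1:(0,1)->S->(1,1)
  grid max=4 at (0,1)
Final grid:
  0 4 0 0 0
  0 2 0 0 0
  0 0 0 0 0
  0 0 0 0 0
  0 0 0 0 0
Max pheromone 4 at (0,1)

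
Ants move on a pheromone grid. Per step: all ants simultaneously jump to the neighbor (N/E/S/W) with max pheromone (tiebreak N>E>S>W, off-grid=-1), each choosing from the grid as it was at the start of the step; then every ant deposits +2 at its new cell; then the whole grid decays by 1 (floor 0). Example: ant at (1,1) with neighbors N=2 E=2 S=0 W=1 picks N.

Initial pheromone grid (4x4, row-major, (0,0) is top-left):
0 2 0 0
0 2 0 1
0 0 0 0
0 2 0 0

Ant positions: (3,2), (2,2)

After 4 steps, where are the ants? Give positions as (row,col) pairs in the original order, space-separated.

Step 1: ant0:(3,2)->W->(3,1) | ant1:(2,2)->N->(1,2)
  grid max=3 at (3,1)
Step 2: ant0:(3,1)->N->(2,1) | ant1:(1,2)->W->(1,1)
  grid max=2 at (1,1)
Step 3: ant0:(2,1)->N->(1,1) | ant1:(1,1)->S->(2,1)
  grid max=3 at (1,1)
Step 4: ant0:(1,1)->S->(2,1) | ant1:(2,1)->N->(1,1)
  grid max=4 at (1,1)

(2,1) (1,1)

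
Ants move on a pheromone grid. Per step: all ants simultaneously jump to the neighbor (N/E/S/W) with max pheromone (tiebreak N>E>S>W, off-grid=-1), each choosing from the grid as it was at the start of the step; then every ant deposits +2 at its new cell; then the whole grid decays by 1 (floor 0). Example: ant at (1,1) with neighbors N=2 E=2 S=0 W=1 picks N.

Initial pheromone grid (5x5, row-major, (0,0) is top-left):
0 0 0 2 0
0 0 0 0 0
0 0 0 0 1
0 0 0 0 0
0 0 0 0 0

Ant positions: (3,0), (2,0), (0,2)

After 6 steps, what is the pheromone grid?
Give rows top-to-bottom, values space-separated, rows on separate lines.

After step 1: ants at (2,0),(1,0),(0,3)
  0 0 0 3 0
  1 0 0 0 0
  1 0 0 0 0
  0 0 0 0 0
  0 0 0 0 0
After step 2: ants at (1,0),(2,0),(0,4)
  0 0 0 2 1
  2 0 0 0 0
  2 0 0 0 0
  0 0 0 0 0
  0 0 0 0 0
After step 3: ants at (2,0),(1,0),(0,3)
  0 0 0 3 0
  3 0 0 0 0
  3 0 0 0 0
  0 0 0 0 0
  0 0 0 0 0
After step 4: ants at (1,0),(2,0),(0,4)
  0 0 0 2 1
  4 0 0 0 0
  4 0 0 0 0
  0 0 0 0 0
  0 0 0 0 0
After step 5: ants at (2,0),(1,0),(0,3)
  0 0 0 3 0
  5 0 0 0 0
  5 0 0 0 0
  0 0 0 0 0
  0 0 0 0 0
After step 6: ants at (1,0),(2,0),(0,4)
  0 0 0 2 1
  6 0 0 0 0
  6 0 0 0 0
  0 0 0 0 0
  0 0 0 0 0

0 0 0 2 1
6 0 0 0 0
6 0 0 0 0
0 0 0 0 0
0 0 0 0 0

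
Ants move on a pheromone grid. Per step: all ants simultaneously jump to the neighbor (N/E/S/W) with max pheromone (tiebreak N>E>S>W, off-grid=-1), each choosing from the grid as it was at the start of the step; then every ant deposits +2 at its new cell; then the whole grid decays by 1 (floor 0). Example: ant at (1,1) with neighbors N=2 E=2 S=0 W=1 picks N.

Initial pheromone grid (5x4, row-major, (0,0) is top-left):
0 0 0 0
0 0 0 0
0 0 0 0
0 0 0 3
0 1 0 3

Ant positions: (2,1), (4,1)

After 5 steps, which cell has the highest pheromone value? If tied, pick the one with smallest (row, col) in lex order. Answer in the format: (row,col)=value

Answer: (0,2)=1

Derivation:
Step 1: ant0:(2,1)->N->(1,1) | ant1:(4,1)->N->(3,1)
  grid max=2 at (3,3)
Step 2: ant0:(1,1)->N->(0,1) | ant1:(3,1)->N->(2,1)
  grid max=1 at (0,1)
Step 3: ant0:(0,1)->E->(0,2) | ant1:(2,1)->N->(1,1)
  grid max=1 at (0,2)
Step 4: ant0:(0,2)->E->(0,3) | ant1:(1,1)->N->(0,1)
  grid max=1 at (0,1)
Step 5: ant0:(0,3)->S->(1,3) | ant1:(0,1)->E->(0,2)
  grid max=1 at (0,2)
Final grid:
  0 0 1 0
  0 0 0 1
  0 0 0 0
  0 0 0 0
  0 0 0 0
Max pheromone 1 at (0,2)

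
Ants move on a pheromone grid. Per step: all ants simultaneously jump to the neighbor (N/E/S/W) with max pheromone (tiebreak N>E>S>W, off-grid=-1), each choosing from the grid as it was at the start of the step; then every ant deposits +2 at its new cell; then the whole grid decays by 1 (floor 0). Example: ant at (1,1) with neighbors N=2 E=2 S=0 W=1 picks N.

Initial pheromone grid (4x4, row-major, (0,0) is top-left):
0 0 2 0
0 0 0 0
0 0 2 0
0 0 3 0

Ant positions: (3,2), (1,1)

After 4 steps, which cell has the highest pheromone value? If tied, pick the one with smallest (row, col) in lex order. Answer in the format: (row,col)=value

Answer: (3,2)=3

Derivation:
Step 1: ant0:(3,2)->N->(2,2) | ant1:(1,1)->N->(0,1)
  grid max=3 at (2,2)
Step 2: ant0:(2,2)->S->(3,2) | ant1:(0,1)->E->(0,2)
  grid max=3 at (3,2)
Step 3: ant0:(3,2)->N->(2,2) | ant1:(0,2)->E->(0,3)
  grid max=3 at (2,2)
Step 4: ant0:(2,2)->S->(3,2) | ant1:(0,3)->W->(0,2)
  grid max=3 at (3,2)
Final grid:
  0 0 2 0
  0 0 0 0
  0 0 2 0
  0 0 3 0
Max pheromone 3 at (3,2)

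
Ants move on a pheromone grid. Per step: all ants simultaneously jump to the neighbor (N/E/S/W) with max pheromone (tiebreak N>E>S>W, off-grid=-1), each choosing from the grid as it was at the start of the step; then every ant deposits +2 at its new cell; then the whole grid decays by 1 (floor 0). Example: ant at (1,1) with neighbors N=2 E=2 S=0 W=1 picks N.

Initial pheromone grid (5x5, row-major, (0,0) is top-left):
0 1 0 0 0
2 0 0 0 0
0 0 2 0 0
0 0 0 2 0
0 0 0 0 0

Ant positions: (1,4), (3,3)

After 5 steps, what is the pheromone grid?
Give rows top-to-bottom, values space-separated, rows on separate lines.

After step 1: ants at (0,4),(2,3)
  0 0 0 0 1
  1 0 0 0 0
  0 0 1 1 0
  0 0 0 1 0
  0 0 0 0 0
After step 2: ants at (1,4),(3,3)
  0 0 0 0 0
  0 0 0 0 1
  0 0 0 0 0
  0 0 0 2 0
  0 0 0 0 0
After step 3: ants at (0,4),(2,3)
  0 0 0 0 1
  0 0 0 0 0
  0 0 0 1 0
  0 0 0 1 0
  0 0 0 0 0
After step 4: ants at (1,4),(3,3)
  0 0 0 0 0
  0 0 0 0 1
  0 0 0 0 0
  0 0 0 2 0
  0 0 0 0 0
After step 5: ants at (0,4),(2,3)
  0 0 0 0 1
  0 0 0 0 0
  0 0 0 1 0
  0 0 0 1 0
  0 0 0 0 0

0 0 0 0 1
0 0 0 0 0
0 0 0 1 0
0 0 0 1 0
0 0 0 0 0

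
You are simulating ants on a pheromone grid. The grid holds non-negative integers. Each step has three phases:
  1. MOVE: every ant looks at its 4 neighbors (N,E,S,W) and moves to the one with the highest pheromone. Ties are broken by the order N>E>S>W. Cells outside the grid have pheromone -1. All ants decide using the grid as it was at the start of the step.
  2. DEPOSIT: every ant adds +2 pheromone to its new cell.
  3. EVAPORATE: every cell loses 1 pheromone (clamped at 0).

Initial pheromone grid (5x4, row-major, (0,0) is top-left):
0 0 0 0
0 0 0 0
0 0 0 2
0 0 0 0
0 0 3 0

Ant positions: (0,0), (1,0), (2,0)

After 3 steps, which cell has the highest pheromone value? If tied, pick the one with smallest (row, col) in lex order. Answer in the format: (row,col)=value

Step 1: ant0:(0,0)->E->(0,1) | ant1:(1,0)->N->(0,0) | ant2:(2,0)->N->(1,0)
  grid max=2 at (4,2)
Step 2: ant0:(0,1)->W->(0,0) | ant1:(0,0)->E->(0,1) | ant2:(1,0)->N->(0,0)
  grid max=4 at (0,0)
Step 3: ant0:(0,0)->E->(0,1) | ant1:(0,1)->W->(0,0) | ant2:(0,0)->E->(0,1)
  grid max=5 at (0,0)
Final grid:
  5 5 0 0
  0 0 0 0
  0 0 0 0
  0 0 0 0
  0 0 0 0
Max pheromone 5 at (0,0)

Answer: (0,0)=5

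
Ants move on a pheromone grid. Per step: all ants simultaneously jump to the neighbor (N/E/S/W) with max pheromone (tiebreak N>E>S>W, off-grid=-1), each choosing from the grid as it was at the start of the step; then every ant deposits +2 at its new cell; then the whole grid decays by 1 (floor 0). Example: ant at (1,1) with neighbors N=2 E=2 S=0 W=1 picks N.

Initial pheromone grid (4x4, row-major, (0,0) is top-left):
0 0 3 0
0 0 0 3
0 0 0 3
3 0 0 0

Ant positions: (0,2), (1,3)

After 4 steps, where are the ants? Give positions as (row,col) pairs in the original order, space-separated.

Step 1: ant0:(0,2)->E->(0,3) | ant1:(1,3)->S->(2,3)
  grid max=4 at (2,3)
Step 2: ant0:(0,3)->S->(1,3) | ant1:(2,3)->N->(1,3)
  grid max=5 at (1,3)
Step 3: ant0:(1,3)->S->(2,3) | ant1:(1,3)->S->(2,3)
  grid max=6 at (2,3)
Step 4: ant0:(2,3)->N->(1,3) | ant1:(2,3)->N->(1,3)
  grid max=7 at (1,3)

(1,3) (1,3)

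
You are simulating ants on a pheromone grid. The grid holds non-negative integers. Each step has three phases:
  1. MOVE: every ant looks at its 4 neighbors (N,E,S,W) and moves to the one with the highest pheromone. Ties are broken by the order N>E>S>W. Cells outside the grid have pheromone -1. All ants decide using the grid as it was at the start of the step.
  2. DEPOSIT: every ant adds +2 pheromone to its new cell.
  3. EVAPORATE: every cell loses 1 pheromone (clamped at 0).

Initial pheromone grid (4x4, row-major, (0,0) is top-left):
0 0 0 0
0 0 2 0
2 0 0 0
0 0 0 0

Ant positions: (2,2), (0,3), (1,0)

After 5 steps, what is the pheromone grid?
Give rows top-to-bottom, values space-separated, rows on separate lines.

After step 1: ants at (1,2),(1,3),(2,0)
  0 0 0 0
  0 0 3 1
  3 0 0 0
  0 0 0 0
After step 2: ants at (1,3),(1,2),(1,0)
  0 0 0 0
  1 0 4 2
  2 0 0 0
  0 0 0 0
After step 3: ants at (1,2),(1,3),(2,0)
  0 0 0 0
  0 0 5 3
  3 0 0 0
  0 0 0 0
After step 4: ants at (1,3),(1,2),(1,0)
  0 0 0 0
  1 0 6 4
  2 0 0 0
  0 0 0 0
After step 5: ants at (1,2),(1,3),(2,0)
  0 0 0 0
  0 0 7 5
  3 0 0 0
  0 0 0 0

0 0 0 0
0 0 7 5
3 0 0 0
0 0 0 0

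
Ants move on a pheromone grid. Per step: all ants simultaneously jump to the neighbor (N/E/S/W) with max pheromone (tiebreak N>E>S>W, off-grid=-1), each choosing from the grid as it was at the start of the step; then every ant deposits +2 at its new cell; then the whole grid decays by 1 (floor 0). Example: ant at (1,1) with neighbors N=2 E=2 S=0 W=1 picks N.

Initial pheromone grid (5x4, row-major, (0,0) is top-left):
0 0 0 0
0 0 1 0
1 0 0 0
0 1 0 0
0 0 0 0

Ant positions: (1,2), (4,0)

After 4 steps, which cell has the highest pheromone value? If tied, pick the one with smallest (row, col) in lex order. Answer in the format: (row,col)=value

Step 1: ant0:(1,2)->N->(0,2) | ant1:(4,0)->N->(3,0)
  grid max=1 at (0,2)
Step 2: ant0:(0,2)->E->(0,3) | ant1:(3,0)->N->(2,0)
  grid max=1 at (0,3)
Step 3: ant0:(0,3)->S->(1,3) | ant1:(2,0)->N->(1,0)
  grid max=1 at (1,0)
Step 4: ant0:(1,3)->N->(0,3) | ant1:(1,0)->N->(0,0)
  grid max=1 at (0,0)
Final grid:
  1 0 0 1
  0 0 0 0
  0 0 0 0
  0 0 0 0
  0 0 0 0
Max pheromone 1 at (0,0)

Answer: (0,0)=1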